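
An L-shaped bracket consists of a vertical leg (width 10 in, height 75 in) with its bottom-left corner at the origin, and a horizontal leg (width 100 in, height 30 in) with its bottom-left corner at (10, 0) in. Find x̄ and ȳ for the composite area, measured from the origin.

Part | A | x̄ᵢ | ȳᵢ | A·x̄ᵢ | A·ȳᵢ
vertical leg | 750.00 | 5.00 | 37.50 | 3750.00 | 28125.00
horizontal leg | 3000.00 | 60.00 | 15.00 | 180000.00 | 45000.00
Σ | 3750.00 |  |  | 183750.00 | 73125.00
x̄ = 183750.00 / 3750.00 = 49.00 in
ȳ = 73125.00 / 3750.00 = 19.50 in

x̄ = 49.00 in, ȳ = 19.50 in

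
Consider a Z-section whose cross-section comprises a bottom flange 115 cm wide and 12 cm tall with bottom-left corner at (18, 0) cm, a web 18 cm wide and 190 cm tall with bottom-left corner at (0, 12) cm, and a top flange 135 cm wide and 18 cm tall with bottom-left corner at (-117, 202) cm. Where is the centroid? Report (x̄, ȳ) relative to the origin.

Part | A | x̄ᵢ | ȳᵢ | A·x̄ᵢ | A·ȳᵢ
bottom flange | 1380.00 | 75.50 | 6.00 | 104190.00 | 8280.00
web | 3420.00 | 9.00 | 107.00 | 30780.00 | 365940.00
top flange | 2430.00 | -49.50 | 211.00 | -120285.00 | 512730.00
Σ | 7230.00 |  |  | 14685.00 | 886950.00
x̄ = 14685.00 / 7230.00 = 2.03 cm
ȳ = 886950.00 / 7230.00 = 122.68 cm

x̄ = 2.03 cm, ȳ = 122.68 cm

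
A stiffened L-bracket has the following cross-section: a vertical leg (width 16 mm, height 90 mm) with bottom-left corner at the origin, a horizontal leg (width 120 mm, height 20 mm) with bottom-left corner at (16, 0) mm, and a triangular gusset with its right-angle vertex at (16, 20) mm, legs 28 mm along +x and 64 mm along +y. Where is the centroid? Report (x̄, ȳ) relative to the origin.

x̄ = 45.74 mm, ȳ = 26.57 mm

vertical leg: A = 16 × 90 = 1440.00, centroid at (8.00, 45.00).
horizontal leg: A = 120 × 20 = 2400.00, centroid at (76.00, 10.00).
gusset: A = ½·28·64 = 896.00, centroid at (25.33, 41.33).
ΣA = 4736.00 mm², ΣAx̄ = 216618.67 mm³, ΣAȳ = 125834.67 mm³.
x̄ = 216618.67/4736.00 = 45.74 mm; ȳ = 125834.67/4736.00 = 26.57 mm.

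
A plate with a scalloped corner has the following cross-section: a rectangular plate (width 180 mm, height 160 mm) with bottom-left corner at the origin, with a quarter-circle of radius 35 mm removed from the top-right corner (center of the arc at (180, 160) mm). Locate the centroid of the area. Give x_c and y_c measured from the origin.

plate: A = 180 × 160 = 28800.00, centroid at (90.00, 80.00).
removed quarter-circle: A = −¼π·35² = -962.11, centroid at (165.15, 145.15).
ΣA = 27837.89 mm², ΣAx_c = 2433111.37 mm³, ΣAy_c = 2164353.63 mm³.
x_c = 2433111.37/27837.89 = 87.40 mm; y_c = 2164353.63/27837.89 = 77.75 mm.

x_c = 87.40 mm, y_c = 77.75 mm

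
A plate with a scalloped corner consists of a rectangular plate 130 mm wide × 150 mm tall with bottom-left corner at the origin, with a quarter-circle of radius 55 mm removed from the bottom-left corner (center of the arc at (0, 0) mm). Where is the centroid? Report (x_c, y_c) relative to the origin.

x_c = 70.78 mm, y_c = 82.17 mm

Part | A | x̄ᵢ | ȳᵢ | A·x̄ᵢ | A·ȳᵢ
plate | 19500.00 | 65.00 | 75.00 | 1267500.00 | 1462500.00
removed quarter-circle | -2375.83 | 23.34 | 23.34 | -55458.33 | -55458.33
Σ | 17124.17 |  |  | 1212041.67 | 1407041.67
x_c = 1212041.67 / 17124.17 = 70.78 mm
y_c = 1407041.67 / 17124.17 = 82.17 mm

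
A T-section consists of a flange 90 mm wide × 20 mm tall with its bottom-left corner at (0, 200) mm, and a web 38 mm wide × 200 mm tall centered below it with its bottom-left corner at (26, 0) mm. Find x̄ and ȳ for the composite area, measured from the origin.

x̄ = 45.00 mm, ȳ = 121.06 mm

Part | A | x̄ᵢ | ȳᵢ | A·x̄ᵢ | A·ȳᵢ
web | 7600.00 | 45.00 | 100.00 | 342000.00 | 760000.00
flange | 1800.00 | 45.00 | 210.00 | 81000.00 | 378000.00
Σ | 9400.00 |  |  | 423000.00 | 1138000.00
x̄ = 423000.00 / 9400.00 = 45.00 mm
ȳ = 1138000.00 / 9400.00 = 121.06 mm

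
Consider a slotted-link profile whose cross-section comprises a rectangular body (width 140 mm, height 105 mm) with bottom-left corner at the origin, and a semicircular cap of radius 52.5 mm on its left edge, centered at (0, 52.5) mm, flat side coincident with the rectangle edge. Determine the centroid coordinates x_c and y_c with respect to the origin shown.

x_c = 49.00 mm, y_c = 52.50 mm

rectangular body: A = 140 × 105 = 14700.00, centroid at (70.00, 52.50).
semicircular end: A = ½π·52.5² = 4329.51, centroid at (-22.28, 52.50).
ΣA = 19029.51 mm²
ΣAx_c = (14700.00)(70.00) + (4329.51)(-22.28) = 932531.25 mm³
ΣAy_c = (14700.00)(52.50) + (4329.51)(52.50) = 999049.14 mm³
x_c = 932531.25 / 19029.51 = 49.00 mm
y_c = 999049.14 / 19029.51 = 52.50 mm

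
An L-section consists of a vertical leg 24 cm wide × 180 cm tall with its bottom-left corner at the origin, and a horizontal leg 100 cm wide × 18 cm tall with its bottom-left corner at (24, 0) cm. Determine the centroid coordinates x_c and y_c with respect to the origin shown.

vertical leg: A = 24 × 180 = 4320.00, centroid at (12.00, 90.00).
horizontal leg: A = 100 × 18 = 1800.00, centroid at (74.00, 9.00).
ΣA = 6120.00 cm², ΣAx_c = 185040.00 cm³, ΣAy_c = 405000.00 cm³.
x_c = 185040.00/6120.00 = 30.24 cm; y_c = 405000.00/6120.00 = 66.18 cm.

x_c = 30.24 cm, y_c = 66.18 cm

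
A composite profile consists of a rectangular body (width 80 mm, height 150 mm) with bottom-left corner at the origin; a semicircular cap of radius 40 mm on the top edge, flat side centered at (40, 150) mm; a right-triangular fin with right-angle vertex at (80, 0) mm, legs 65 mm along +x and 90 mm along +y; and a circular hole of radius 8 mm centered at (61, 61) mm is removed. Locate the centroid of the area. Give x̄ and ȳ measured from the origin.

Part | A | x̄ᵢ | ȳᵢ | A·x̄ᵢ | A·ȳᵢ
rectangular body | 12000.00 | 40.00 | 75.00 | 480000.00 | 900000.00
semicircular top | 2513.27 | 40.00 | 166.98 | 100530.96 | 419657.79
triangular fin | 2925.00 | 101.67 | 30.00 | 297375.00 | 87750.00
hole | -201.06 | 61.00 | 61.00 | -12264.78 | -12264.78
Σ | 17237.21 |  |  | 865641.19 | 1395143.01
x̄ = 865641.19 / 17237.21 = 50.22 mm
ȳ = 1395143.01 / 17237.21 = 80.94 mm

x̄ = 50.22 mm, ȳ = 80.94 mm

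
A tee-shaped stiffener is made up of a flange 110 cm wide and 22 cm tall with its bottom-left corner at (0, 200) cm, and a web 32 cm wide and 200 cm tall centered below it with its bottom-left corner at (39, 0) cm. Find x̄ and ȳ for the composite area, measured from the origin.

web: A = 32 × 200 = 6400.00, centroid at (55.00, 100.00).
flange: A = 110 × 22 = 2420.00, centroid at (55.00, 211.00).
ΣA = 8820.00 cm², ΣAx̄ = 485100.00 cm³, ΣAȳ = 1150620.00 cm³.
x̄ = 485100.00/8820.00 = 55.00 cm; ȳ = 1150620.00/8820.00 = 130.46 cm.

x̄ = 55.00 cm, ȳ = 130.46 cm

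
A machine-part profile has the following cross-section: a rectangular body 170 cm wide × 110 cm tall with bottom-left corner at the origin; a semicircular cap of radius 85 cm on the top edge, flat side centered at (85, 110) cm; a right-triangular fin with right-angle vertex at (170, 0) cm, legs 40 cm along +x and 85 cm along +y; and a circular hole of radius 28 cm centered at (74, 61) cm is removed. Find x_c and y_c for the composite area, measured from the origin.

x_c = 91.63 cm, y_c = 88.24 cm

Part | A | x̄ᵢ | ȳᵢ | A·x̄ᵢ | A·ȳᵢ
rectangular body | 18700.00 | 85.00 | 55.00 | 1589500.00 | 1028500.00
semicircular top | 11349.00 | 85.00 | 146.08 | 964665.29 | 1657807.05
triangular fin | 1700.00 | 183.33 | 28.33 | 311666.67 | 48166.67
hole | -2463.01 | 74.00 | 61.00 | -182262.64 | -150243.53
Σ | 29285.99 |  |  | 2683569.32 | 2584230.19
x_c = 2683569.32 / 29285.99 = 91.63 cm
y_c = 2584230.19 / 29285.99 = 88.24 cm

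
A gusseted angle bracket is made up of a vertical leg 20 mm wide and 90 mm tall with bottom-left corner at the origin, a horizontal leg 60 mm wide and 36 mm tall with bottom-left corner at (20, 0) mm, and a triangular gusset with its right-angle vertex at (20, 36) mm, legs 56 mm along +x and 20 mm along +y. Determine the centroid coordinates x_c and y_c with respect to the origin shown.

x_c = 32.67 mm, y_c = 31.81 mm

Part | A | x̄ᵢ | ȳᵢ | A·x̄ᵢ | A·ȳᵢ
vertical leg | 1800.00 | 10.00 | 45.00 | 18000.00 | 81000.00
horizontal leg | 2160.00 | 50.00 | 18.00 | 108000.00 | 38880.00
gusset | 560.00 | 38.67 | 42.67 | 21653.33 | 23893.33
Σ | 4520.00 |  |  | 147653.33 | 143773.33
x_c = 147653.33 / 4520.00 = 32.67 mm
y_c = 143773.33 / 4520.00 = 31.81 mm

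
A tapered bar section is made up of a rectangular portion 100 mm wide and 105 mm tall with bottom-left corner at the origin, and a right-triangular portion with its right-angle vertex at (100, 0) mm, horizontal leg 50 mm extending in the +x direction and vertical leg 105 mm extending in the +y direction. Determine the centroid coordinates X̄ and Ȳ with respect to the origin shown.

Part | A | x̄ᵢ | ȳᵢ | A·x̄ᵢ | A·ȳᵢ
rectangular portion | 10500.00 | 50.00 | 52.50 | 525000.00 | 551250.00
triangular portion | 2625.00 | 116.67 | 35.00 | 306250.00 | 91875.00
Σ | 13125.00 |  |  | 831250.00 | 643125.00
X̄ = 831250.00 / 13125.00 = 63.33 mm
Ȳ = 643125.00 / 13125.00 = 49.00 mm

X̄ = 63.33 mm, Ȳ = 49.00 mm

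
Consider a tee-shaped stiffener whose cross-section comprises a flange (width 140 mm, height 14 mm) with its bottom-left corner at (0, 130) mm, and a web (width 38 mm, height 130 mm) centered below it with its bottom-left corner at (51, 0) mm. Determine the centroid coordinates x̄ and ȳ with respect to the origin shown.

x̄ = 70.00 mm, ȳ = 85.45 mm

web: A = 38 × 130 = 4940.00, centroid at (70.00, 65.00).
flange: A = 140 × 14 = 1960.00, centroid at (70.00, 137.00).
ΣA = 6900.00 mm², ΣAx̄ = 483000.00 mm³, ΣAȳ = 589620.00 mm³.
x̄ = 483000.00/6900.00 = 70.00 mm; ȳ = 589620.00/6900.00 = 85.45 mm.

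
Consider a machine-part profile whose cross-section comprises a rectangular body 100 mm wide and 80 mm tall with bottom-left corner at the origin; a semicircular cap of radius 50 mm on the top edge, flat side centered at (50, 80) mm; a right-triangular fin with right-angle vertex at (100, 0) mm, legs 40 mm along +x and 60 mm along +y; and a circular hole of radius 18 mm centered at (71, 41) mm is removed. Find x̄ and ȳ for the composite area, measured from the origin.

x̄ = 54.51 mm, ȳ = 57.79 mm

rectangular body: A = 100 × 80 = 8000.00, centroid at (50.00, 40.00).
semicircular top: A = ½π·50² = 3926.99, centroid at (50.00, 101.22).
triangular fin: A = ½·40·60 = 1200.00, centroid at (113.33, 20.00).
hole: A = −π·18² = -1017.88, centroid at (71.00, 41.00).
ΣA = 12109.11 mm²
ΣAx̄ = (8000.00)(50.00) + (3926.99)(50.00) + (1200.00)(113.33) + (-1017.88)(71.00) = 660080.34 mm³
ΣAȳ = (8000.00)(40.00) + (3926.99)(101.22) + (1200.00)(20.00) + (-1017.88)(41.00) = 699759.68 mm³
x̄ = 660080.34 / 12109.11 = 54.51 mm
ȳ = 699759.68 / 12109.11 = 57.79 mm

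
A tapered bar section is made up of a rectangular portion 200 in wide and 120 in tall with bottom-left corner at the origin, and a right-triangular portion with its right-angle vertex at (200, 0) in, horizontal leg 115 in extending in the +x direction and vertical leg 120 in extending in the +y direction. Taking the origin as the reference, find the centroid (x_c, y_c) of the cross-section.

rectangular portion: A = 200 × 120 = 24000.00, centroid at (100.00, 60.00).
triangular portion: A = ½·115·120 = 6900.00, centroid at (238.33, 40.00).
ΣA = 30900.00 in², ΣAx_c = 4044500.00 in³, ΣAy_c = 1716000.00 in³.
x_c = 4044500.00/30900.00 = 130.89 in; y_c = 1716000.00/30900.00 = 55.53 in.

x_c = 130.89 in, y_c = 55.53 in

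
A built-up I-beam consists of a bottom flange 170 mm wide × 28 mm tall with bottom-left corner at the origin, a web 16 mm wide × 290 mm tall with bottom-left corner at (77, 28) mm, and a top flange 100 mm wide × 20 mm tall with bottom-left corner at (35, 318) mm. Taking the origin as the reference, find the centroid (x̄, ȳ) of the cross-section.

x̄ = 85.00 mm, ȳ = 133.80 mm

Part | A | x̄ᵢ | ȳᵢ | A·x̄ᵢ | A·ȳᵢ
bottom flange | 4760.00 | 85.00 | 14.00 | 404600.00 | 66640.00
web | 4640.00 | 85.00 | 173.00 | 394400.00 | 802720.00
top flange | 2000.00 | 85.00 | 328.00 | 170000.00 | 656000.00
Σ | 11400.00 |  |  | 969000.00 | 1525360.00
x̄ = 969000.00 / 11400.00 = 85.00 mm
ȳ = 1525360.00 / 11400.00 = 133.80 mm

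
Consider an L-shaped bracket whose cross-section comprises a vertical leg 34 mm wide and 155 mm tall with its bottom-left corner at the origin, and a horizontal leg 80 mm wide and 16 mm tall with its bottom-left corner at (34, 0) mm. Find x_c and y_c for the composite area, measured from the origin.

x_c = 28.14 mm, y_c = 63.92 mm

vertical leg: A = 34 × 155 = 5270.00, centroid at (17.00, 77.50).
horizontal leg: A = 80 × 16 = 1280.00, centroid at (74.00, 8.00).
ΣA = 6550.00 mm², ΣAx_c = 184310.00 mm³, ΣAy_c = 418665.00 mm³.
x_c = 184310.00/6550.00 = 28.14 mm; y_c = 418665.00/6550.00 = 63.92 mm.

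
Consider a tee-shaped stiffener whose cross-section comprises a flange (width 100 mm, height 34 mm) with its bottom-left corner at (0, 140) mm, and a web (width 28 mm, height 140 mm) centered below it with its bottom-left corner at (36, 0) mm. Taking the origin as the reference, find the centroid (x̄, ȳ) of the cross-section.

web: A = 28 × 140 = 3920.00, centroid at (50.00, 70.00).
flange: A = 100 × 34 = 3400.00, centroid at (50.00, 157.00).
ΣA = 7320.00 mm², ΣAx̄ = 366000.00 mm³, ΣAȳ = 808200.00 mm³.
x̄ = 366000.00/7320.00 = 50.00 mm; ȳ = 808200.00/7320.00 = 110.41 mm.

x̄ = 50.00 mm, ȳ = 110.41 mm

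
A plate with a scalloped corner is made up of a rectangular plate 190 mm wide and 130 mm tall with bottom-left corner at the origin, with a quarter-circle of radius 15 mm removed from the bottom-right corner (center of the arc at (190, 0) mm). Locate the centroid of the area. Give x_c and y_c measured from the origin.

Part | A | x̄ᵢ | ȳᵢ | A·x̄ᵢ | A·ȳᵢ
plate | 24700.00 | 95.00 | 65.00 | 2346500.00 | 1605500.00
removed quarter-circle | -176.71 | 183.63 | 6.37 | -32450.77 | -1125.00
Σ | 24523.29 |  |  | 2314049.23 | 1604375.00
x_c = 2314049.23 / 24523.29 = 94.36 mm
y_c = 1604375.00 / 24523.29 = 65.42 mm

x_c = 94.36 mm, y_c = 65.42 mm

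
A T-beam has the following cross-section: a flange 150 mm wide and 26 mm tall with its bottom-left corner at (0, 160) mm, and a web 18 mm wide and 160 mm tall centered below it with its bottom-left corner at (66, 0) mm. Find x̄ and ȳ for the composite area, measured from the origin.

web: A = 18 × 160 = 2880.00, centroid at (75.00, 80.00).
flange: A = 150 × 26 = 3900.00, centroid at (75.00, 173.00).
ΣA = 6780.00 mm²
ΣAx̄ = (2880.00)(75.00) + (3900.00)(75.00) = 508500.00 mm³
ΣAȳ = (2880.00)(80.00) + (3900.00)(173.00) = 905100.00 mm³
x̄ = 508500.00 / 6780.00 = 75.00 mm
ȳ = 905100.00 / 6780.00 = 133.50 mm

x̄ = 75.00 mm, ȳ = 133.50 mm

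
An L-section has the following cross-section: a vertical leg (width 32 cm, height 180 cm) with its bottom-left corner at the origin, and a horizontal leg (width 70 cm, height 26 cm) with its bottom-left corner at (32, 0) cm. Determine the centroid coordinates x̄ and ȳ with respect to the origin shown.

x̄ = 28.25 cm, ȳ = 71.51 cm

Part | A | x̄ᵢ | ȳᵢ | A·x̄ᵢ | A·ȳᵢ
vertical leg | 5760.00 | 16.00 | 90.00 | 92160.00 | 518400.00
horizontal leg | 1820.00 | 67.00 | 13.00 | 121940.00 | 23660.00
Σ | 7580.00 |  |  | 214100.00 | 542060.00
x̄ = 214100.00 / 7580.00 = 28.25 cm
ȳ = 542060.00 / 7580.00 = 71.51 cm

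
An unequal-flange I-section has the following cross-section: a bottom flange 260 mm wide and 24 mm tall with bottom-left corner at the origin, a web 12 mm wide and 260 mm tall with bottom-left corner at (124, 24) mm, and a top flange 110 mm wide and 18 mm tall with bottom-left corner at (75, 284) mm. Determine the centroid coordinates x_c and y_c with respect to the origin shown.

Part | A | x̄ᵢ | ȳᵢ | A·x̄ᵢ | A·ȳᵢ
bottom flange | 6240.00 | 130.00 | 12.00 | 811200.00 | 74880.00
web | 3120.00 | 130.00 | 154.00 | 405600.00 | 480480.00
top flange | 1980.00 | 130.00 | 293.00 | 257400.00 | 580140.00
Σ | 11340.00 |  |  | 1474200.00 | 1135500.00
x_c = 1474200.00 / 11340.00 = 130.00 mm
y_c = 1135500.00 / 11340.00 = 100.13 mm

x_c = 130.00 mm, y_c = 100.13 mm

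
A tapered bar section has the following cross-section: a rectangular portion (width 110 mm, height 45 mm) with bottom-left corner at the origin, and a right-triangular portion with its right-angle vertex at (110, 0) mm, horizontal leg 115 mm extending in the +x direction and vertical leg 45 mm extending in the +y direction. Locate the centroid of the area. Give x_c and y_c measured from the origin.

rectangular portion: A = 110 × 45 = 4950.00, centroid at (55.00, 22.50).
triangular portion: A = ½·115·45 = 2587.50, centroid at (148.33, 15.00).
ΣA = 7537.50 mm²
ΣAx_c = (4950.00)(55.00) + (2587.50)(148.33) = 656062.50 mm³
ΣAy_c = (4950.00)(22.50) + (2587.50)(15.00) = 150187.50 mm³
x_c = 656062.50 / 7537.50 = 87.04 mm
y_c = 150187.50 / 7537.50 = 19.93 mm

x_c = 87.04 mm, y_c = 19.93 mm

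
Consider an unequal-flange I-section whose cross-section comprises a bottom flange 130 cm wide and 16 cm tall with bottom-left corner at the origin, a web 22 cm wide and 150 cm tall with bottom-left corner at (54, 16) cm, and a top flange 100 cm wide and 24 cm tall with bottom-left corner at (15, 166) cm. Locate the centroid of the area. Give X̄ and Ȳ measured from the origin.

X̄ = 65.00 cm, Ȳ = 95.65 cm

Part | A | x̄ᵢ | ȳᵢ | A·x̄ᵢ | A·ȳᵢ
bottom flange | 2080.00 | 65.00 | 8.00 | 135200.00 | 16640.00
web | 3300.00 | 65.00 | 91.00 | 214500.00 | 300300.00
top flange | 2400.00 | 65.00 | 178.00 | 156000.00 | 427200.00
Σ | 7780.00 |  |  | 505700.00 | 744140.00
X̄ = 505700.00 / 7780.00 = 65.00 cm
Ȳ = 744140.00 / 7780.00 = 95.65 cm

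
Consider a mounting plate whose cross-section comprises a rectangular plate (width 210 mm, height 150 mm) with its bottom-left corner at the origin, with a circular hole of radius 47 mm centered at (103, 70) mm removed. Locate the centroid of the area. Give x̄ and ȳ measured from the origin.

x̄ = 105.57 mm, ȳ = 76.41 mm

Part | A | x̄ᵢ | ȳᵢ | A·x̄ᵢ | A·ȳᵢ
plate | 31500.00 | 105.00 | 75.00 | 3307500.00 | 2362500.00
hole | -6939.78 | 103.00 | 70.00 | -714797.15 | -485784.47
Σ | 24560.22 |  |  | 2592702.85 | 1876715.53
x̄ = 2592702.85 / 24560.22 = 105.57 mm
ȳ = 1876715.53 / 24560.22 = 76.41 mm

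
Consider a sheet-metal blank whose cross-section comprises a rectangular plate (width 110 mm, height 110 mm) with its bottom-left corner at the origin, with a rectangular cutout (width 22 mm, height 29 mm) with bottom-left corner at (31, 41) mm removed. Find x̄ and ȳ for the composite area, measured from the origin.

x̄ = 55.72 mm, ȳ = 54.97 mm

Part | A | x̄ᵢ | ȳᵢ | A·x̄ᵢ | A·ȳᵢ
plate | 12100.00 | 55.00 | 55.00 | 665500.00 | 665500.00
hole | -638.00 | 42.00 | 55.50 | -26796.00 | -35409.00
Σ | 11462.00 |  |  | 638704.00 | 630091.00
x̄ = 638704.00 / 11462.00 = 55.72 mm
ȳ = 630091.00 / 11462.00 = 54.97 mm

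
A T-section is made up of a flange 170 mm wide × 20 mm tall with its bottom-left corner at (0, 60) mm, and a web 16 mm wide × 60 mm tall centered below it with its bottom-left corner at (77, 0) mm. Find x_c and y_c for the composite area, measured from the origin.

web: A = 16 × 60 = 960.00, centroid at (85.00, 30.00).
flange: A = 170 × 20 = 3400.00, centroid at (85.00, 70.00).
ΣA = 4360.00 mm²
ΣAx_c = (960.00)(85.00) + (3400.00)(85.00) = 370600.00 mm³
ΣAy_c = (960.00)(30.00) + (3400.00)(70.00) = 266800.00 mm³
x_c = 370600.00 / 4360.00 = 85.00 mm
y_c = 266800.00 / 4360.00 = 61.19 mm

x_c = 85.00 mm, y_c = 61.19 mm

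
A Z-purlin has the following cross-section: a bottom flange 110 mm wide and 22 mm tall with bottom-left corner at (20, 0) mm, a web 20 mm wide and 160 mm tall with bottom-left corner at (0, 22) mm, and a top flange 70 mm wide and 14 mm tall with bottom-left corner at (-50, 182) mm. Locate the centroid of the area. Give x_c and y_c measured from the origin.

bottom flange: A = 110 × 22 = 2420.00, centroid at (75.00, 11.00).
web: A = 20 × 160 = 3200.00, centroid at (10.00, 102.00).
top flange: A = 70 × 14 = 980.00, centroid at (-15.00, 189.00).
ΣA = 6600.00 mm², ΣAx_c = 198800.00 mm³, ΣAy_c = 538240.00 mm³.
x_c = 198800.00/6600.00 = 30.12 mm; y_c = 538240.00/6600.00 = 81.55 mm.

x_c = 30.12 mm, y_c = 81.55 mm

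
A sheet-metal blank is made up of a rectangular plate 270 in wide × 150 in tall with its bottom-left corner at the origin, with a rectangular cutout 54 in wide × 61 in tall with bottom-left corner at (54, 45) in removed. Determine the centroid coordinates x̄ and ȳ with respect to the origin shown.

x̄ = 139.78 in, ȳ = 74.96 in

plate: A = 270 × 150 = 40500.00, centroid at (135.00, 75.00).
hole: A = −(54 × 61) = -3294.00, centroid at (81.00, 75.50).
ΣA = 37206.00 in²
ΣAx̄ = (40500.00)(135.00) + (-3294.00)(81.00) = 5200686.00 in³
ΣAȳ = (40500.00)(75.00) + (-3294.00)(75.50) = 2788803.00 in³
x̄ = 5200686.00 / 37206.00 = 139.78 in
ȳ = 2788803.00 / 37206.00 = 74.96 in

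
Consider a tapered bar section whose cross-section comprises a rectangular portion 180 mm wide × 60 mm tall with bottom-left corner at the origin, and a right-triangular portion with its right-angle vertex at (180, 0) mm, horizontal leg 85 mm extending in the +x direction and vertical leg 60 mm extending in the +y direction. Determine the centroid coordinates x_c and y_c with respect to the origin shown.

rectangular portion: A = 180 × 60 = 10800.00, centroid at (90.00, 30.00).
triangular portion: A = ½·85·60 = 2550.00, centroid at (208.33, 20.00).
ΣA = 13350.00 mm², ΣAx_c = 1503250.00 mm³, ΣAy_c = 375000.00 mm³.
x_c = 1503250.00/13350.00 = 112.60 mm; y_c = 375000.00/13350.00 = 28.09 mm.

x_c = 112.60 mm, y_c = 28.09 mm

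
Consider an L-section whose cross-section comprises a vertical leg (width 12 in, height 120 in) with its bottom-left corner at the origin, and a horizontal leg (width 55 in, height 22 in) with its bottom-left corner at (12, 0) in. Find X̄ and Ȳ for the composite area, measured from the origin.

Part | A | x̄ᵢ | ȳᵢ | A·x̄ᵢ | A·ȳᵢ
vertical leg | 1440.00 | 6.00 | 60.00 | 8640.00 | 86400.00
horizontal leg | 1210.00 | 39.50 | 11.00 | 47795.00 | 13310.00
Σ | 2650.00 |  |  | 56435.00 | 99710.00
X̄ = 56435.00 / 2650.00 = 21.30 in
Ȳ = 99710.00 / 2650.00 = 37.63 in

X̄ = 21.30 in, Ȳ = 37.63 in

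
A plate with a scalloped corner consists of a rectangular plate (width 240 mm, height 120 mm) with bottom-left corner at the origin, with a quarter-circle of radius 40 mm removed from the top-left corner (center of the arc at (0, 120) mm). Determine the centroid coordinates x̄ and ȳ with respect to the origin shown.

x̄ = 124.70 mm, ȳ = 58.04 mm

plate: A = 240 × 120 = 28800.00, centroid at (120.00, 60.00).
removed quarter-circle: A = −¼π·40² = -1256.64, centroid at (16.98, 103.02).
ΣA = 27543.36 mm², ΣAx̄ = 3434666.67 mm³, ΣAȳ = 1598536.89 mm³.
x̄ = 3434666.67/27543.36 = 124.70 mm; ȳ = 1598536.89/27543.36 = 58.04 mm.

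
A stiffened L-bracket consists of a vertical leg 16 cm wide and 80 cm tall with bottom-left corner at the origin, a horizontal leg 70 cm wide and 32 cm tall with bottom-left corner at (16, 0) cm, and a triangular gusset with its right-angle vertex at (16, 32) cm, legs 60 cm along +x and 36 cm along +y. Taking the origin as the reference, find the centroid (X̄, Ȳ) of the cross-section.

vertical leg: A = 16 × 80 = 1280.00, centroid at (8.00, 40.00).
horizontal leg: A = 70 × 32 = 2240.00, centroid at (51.00, 16.00).
gusset: A = ½·60·36 = 1080.00, centroid at (36.00, 44.00).
ΣA = 4600.00 cm², ΣAX̄ = 163360.00 cm³, ΣAȲ = 134560.00 cm³.
X̄ = 163360.00/4600.00 = 35.51 cm; Ȳ = 134560.00/4600.00 = 29.25 cm.

X̄ = 35.51 cm, Ȳ = 29.25 cm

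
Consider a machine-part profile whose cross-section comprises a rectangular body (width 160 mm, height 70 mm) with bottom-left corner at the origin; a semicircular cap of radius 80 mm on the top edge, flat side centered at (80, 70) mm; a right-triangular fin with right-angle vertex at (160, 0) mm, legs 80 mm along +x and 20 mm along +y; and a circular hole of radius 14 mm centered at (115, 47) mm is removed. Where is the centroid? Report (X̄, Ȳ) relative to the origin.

rectangular body: A = 160 × 70 = 11200.00, centroid at (80.00, 35.00).
semicircular top: A = ½π·80² = 10053.10, centroid at (80.00, 103.95).
triangular fin: A = ½·80·20 = 800.00, centroid at (186.67, 6.67).
hole: A = −π·14² = -615.75, centroid at (115.00, 47.00).
ΣA = 21437.34 mm², ΣAX̄ = 1778769.55 mm³, ΣAȲ = 1413443.07 mm³.
X̄ = 1778769.55/21437.34 = 82.98 mm; Ȳ = 1413443.07/21437.34 = 65.93 mm.

X̄ = 82.98 mm, Ȳ = 65.93 mm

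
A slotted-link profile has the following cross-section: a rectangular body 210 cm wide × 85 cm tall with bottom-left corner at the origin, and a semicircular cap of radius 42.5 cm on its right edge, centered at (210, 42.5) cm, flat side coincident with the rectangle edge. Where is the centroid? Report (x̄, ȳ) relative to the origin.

x̄ = 121.87 cm, ȳ = 42.50 cm

rectangular body: A = 210 × 85 = 17850.00, centroid at (105.00, 42.50).
semicircular end: A = ½π·42.5² = 2837.25, centroid at (228.04, 42.50).
ΣA = 20687.25 cm²
ΣAx̄ = (17850.00)(105.00) + (2837.25)(228.04) = 2521249.77 cm³
ΣAȳ = (17850.00)(42.50) + (2837.25)(42.50) = 879208.16 cm³
x̄ = 2521249.77 / 20687.25 = 121.87 cm
ȳ = 879208.16 / 20687.25 = 42.50 cm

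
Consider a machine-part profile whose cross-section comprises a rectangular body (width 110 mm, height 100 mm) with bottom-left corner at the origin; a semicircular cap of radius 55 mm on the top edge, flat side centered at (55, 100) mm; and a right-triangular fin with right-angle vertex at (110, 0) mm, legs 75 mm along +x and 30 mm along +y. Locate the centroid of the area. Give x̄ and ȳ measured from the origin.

x̄ = 60.33 mm, ȳ = 67.98 mm

rectangular body: A = 110 × 100 = 11000.00, centroid at (55.00, 50.00).
semicircular top: A = ½π·55² = 4751.66, centroid at (55.00, 123.34).
triangular fin: A = ½·75·30 = 1125.00, centroid at (135.00, 10.00).
ΣA = 16876.66 mm²
ΣAx̄ = (11000.00)(55.00) + (4751.66)(55.00) + (1125.00)(135.00) = 1018216.24 mm³
ΣAȳ = (11000.00)(50.00) + (4751.66)(123.34) + (1125.00)(10.00) = 1147332.56 mm³
x̄ = 1018216.24 / 16876.66 = 60.33 mm
ȳ = 1147332.56 / 16876.66 = 67.98 mm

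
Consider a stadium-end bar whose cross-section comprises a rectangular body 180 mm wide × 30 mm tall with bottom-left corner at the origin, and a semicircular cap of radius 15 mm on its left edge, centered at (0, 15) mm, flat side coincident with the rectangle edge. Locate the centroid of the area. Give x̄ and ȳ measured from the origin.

Part | A | x̄ᵢ | ȳᵢ | A·x̄ᵢ | A·ȳᵢ
rectangular body | 5400.00 | 90.00 | 15.00 | 486000.00 | 81000.00
semicircular end | 353.43 | -6.37 | 15.00 | -2250.00 | 5301.44
Σ | 5753.43 |  |  | 483750.00 | 86301.44
x̄ = 483750.00 / 5753.43 = 84.08 mm
ȳ = 86301.44 / 5753.43 = 15.00 mm

x̄ = 84.08 mm, ȳ = 15.00 mm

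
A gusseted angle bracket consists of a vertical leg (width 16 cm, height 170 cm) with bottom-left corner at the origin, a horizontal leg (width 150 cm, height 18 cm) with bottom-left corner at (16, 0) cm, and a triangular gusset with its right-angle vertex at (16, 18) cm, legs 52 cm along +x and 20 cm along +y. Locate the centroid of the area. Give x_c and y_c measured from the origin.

x_c = 47.95 cm, y_c = 45.17 cm

Part | A | x̄ᵢ | ȳᵢ | A·x̄ᵢ | A·ȳᵢ
vertical leg | 2720.00 | 8.00 | 85.00 | 21760.00 | 231200.00
horizontal leg | 2700.00 | 91.00 | 9.00 | 245700.00 | 24300.00
gusset | 520.00 | 33.33 | 24.67 | 17333.33 | 12826.67
Σ | 5940.00 |  |  | 284793.33 | 268326.67
x_c = 284793.33 / 5940.00 = 47.95 cm
y_c = 268326.67 / 5940.00 = 45.17 cm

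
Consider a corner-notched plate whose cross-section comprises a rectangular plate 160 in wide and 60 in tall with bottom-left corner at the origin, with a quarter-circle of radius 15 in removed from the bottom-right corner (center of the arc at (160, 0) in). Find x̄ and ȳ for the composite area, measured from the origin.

x̄ = 78.62 in, ȳ = 30.44 in

Part | A | x̄ᵢ | ȳᵢ | A·x̄ᵢ | A·ȳᵢ
plate | 9600.00 | 80.00 | 30.00 | 768000.00 | 288000.00
removed quarter-circle | -176.71 | 153.63 | 6.37 | -27149.33 | -1125.00
Σ | 9423.29 |  |  | 740850.67 | 286875.00
x̄ = 740850.67 / 9423.29 = 78.62 in
ȳ = 286875.00 / 9423.29 = 30.44 in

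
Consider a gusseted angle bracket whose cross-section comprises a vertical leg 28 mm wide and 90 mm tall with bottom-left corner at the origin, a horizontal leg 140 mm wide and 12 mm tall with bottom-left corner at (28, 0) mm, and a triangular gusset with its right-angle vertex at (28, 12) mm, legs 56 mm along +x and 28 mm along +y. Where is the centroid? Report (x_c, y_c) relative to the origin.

Part | A | x̄ᵢ | ȳᵢ | A·x̄ᵢ | A·ȳᵢ
vertical leg | 2520.00 | 14.00 | 45.00 | 35280.00 | 113400.00
horizontal leg | 1680.00 | 98.00 | 6.00 | 164640.00 | 10080.00
gusset | 784.00 | 46.67 | 21.33 | 36586.67 | 16725.33
Σ | 4984.00 |  |  | 236506.67 | 140205.33
x_c = 236506.67 / 4984.00 = 47.45 mm
y_c = 140205.33 / 4984.00 = 28.13 mm

x_c = 47.45 mm, y_c = 28.13 mm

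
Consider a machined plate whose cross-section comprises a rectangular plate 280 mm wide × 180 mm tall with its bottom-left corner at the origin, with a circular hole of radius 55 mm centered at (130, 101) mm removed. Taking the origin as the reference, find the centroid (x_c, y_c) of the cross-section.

plate: A = 280 × 180 = 50400.00, centroid at (140.00, 90.00).
hole: A = −π·55² = -9503.32, centroid at (130.00, 101.00).
ΣA = 40896.68 mm², ΣAx_c = 5820568.69 mm³, ΣAy_c = 3576164.90 mm³.
x_c = 5820568.69/40896.68 = 142.32 mm; y_c = 3576164.90/40896.68 = 87.44 mm.

x_c = 142.32 mm, y_c = 87.44 mm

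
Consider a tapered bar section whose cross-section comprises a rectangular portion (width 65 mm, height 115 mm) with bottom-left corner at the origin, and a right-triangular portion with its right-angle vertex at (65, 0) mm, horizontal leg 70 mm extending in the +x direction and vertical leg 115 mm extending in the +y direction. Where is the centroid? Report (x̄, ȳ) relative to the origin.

x̄ = 52.04 mm, ȳ = 50.79 mm

Part | A | x̄ᵢ | ȳᵢ | A·x̄ᵢ | A·ȳᵢ
rectangular portion | 7475.00 | 32.50 | 57.50 | 242937.50 | 429812.50
triangular portion | 4025.00 | 88.33 | 38.33 | 355541.67 | 154291.67
Σ | 11500.00 |  |  | 598479.17 | 584104.17
x̄ = 598479.17 / 11500.00 = 52.04 mm
ȳ = 584104.17 / 11500.00 = 50.79 mm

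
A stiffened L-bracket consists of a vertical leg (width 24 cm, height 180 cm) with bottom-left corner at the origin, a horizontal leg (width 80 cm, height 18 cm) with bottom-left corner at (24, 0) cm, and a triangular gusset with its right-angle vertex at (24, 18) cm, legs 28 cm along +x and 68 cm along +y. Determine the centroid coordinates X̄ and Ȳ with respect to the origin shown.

Part | A | x̄ᵢ | ȳᵢ | A·x̄ᵢ | A·ȳᵢ
vertical leg | 4320.00 | 12.00 | 90.00 | 51840.00 | 388800.00
horizontal leg | 1440.00 | 64.00 | 9.00 | 92160.00 | 12960.00
gusset | 952.00 | 33.33 | 40.67 | 31733.33 | 38714.67
Σ | 6712.00 |  |  | 175733.33 | 440474.67
X̄ = 175733.33 / 6712.00 = 26.18 cm
Ȳ = 440474.67 / 6712.00 = 65.62 cm

X̄ = 26.18 cm, Ȳ = 65.62 cm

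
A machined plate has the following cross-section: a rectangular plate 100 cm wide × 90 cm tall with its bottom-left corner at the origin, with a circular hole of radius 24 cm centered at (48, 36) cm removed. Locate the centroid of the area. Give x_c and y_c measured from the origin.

x_c = 50.50 cm, y_c = 47.26 cm

Part | A | x̄ᵢ | ȳᵢ | A·x̄ᵢ | A·ȳᵢ
plate | 9000.00 | 50.00 | 45.00 | 450000.00 | 405000.00
hole | -1809.56 | 48.00 | 36.00 | -86858.75 | -65144.07
Σ | 7190.44 |  |  | 363141.25 | 339855.93
x_c = 363141.25 / 7190.44 = 50.50 cm
y_c = 339855.93 / 7190.44 = 47.26 cm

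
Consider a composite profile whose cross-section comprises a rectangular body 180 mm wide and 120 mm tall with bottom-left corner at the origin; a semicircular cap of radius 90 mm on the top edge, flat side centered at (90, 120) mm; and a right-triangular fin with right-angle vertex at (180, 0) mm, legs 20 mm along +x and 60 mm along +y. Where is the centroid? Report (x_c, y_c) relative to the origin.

rectangular body: A = 180 × 120 = 21600.00, centroid at (90.00, 60.00).
semicircular top: A = ½π·90² = 12723.45, centroid at (90.00, 158.20).
triangular fin: A = ½·20·60 = 600.00, centroid at (186.67, 20.00).
ΣA = 34923.45 mm², ΣAx_c = 3201110.52 mm³, ΣAy_c = 3320814.03 mm³.
x_c = 3201110.52/34923.45 = 91.66 mm; y_c = 3320814.03/34923.45 = 95.09 mm.

x_c = 91.66 mm, y_c = 95.09 mm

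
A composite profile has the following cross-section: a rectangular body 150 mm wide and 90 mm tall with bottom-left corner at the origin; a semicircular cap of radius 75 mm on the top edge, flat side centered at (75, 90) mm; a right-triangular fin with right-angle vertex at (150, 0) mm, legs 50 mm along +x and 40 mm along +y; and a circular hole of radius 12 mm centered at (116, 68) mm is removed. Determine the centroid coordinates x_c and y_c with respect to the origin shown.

rectangular body: A = 150 × 90 = 13500.00, centroid at (75.00, 45.00).
semicircular top: A = ½π·75² = 8835.73, centroid at (75.00, 121.83).
triangular fin: A = ½·50·40 = 1000.00, centroid at (166.67, 13.33).
hole: A = −π·12² = -452.39, centroid at (116.00, 68.00).
ΣA = 22883.34 mm²
ΣAx_c = (13500.00)(75.00) + (8835.73)(75.00) + (1000.00)(166.67) + (-452.39)(116.00) = 1789369.20 mm³
ΣAy_c = (13500.00)(45.00) + (8835.73)(121.83) + (1000.00)(13.33) + (-452.39)(68.00) = 1666536.50 mm³
x_c = 1789369.20 / 22883.34 = 78.20 mm
y_c = 1666536.50 / 22883.34 = 72.83 mm

x_c = 78.20 mm, y_c = 72.83 mm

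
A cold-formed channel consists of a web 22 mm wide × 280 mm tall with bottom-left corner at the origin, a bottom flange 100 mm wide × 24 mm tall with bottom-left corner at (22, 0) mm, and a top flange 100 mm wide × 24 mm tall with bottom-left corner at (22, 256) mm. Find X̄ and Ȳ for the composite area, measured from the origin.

X̄ = 37.72 mm, Ȳ = 140.00 mm

web: A = 22 × 280 = 6160.00, centroid at (11.00, 140.00).
bottom flange: A = 100 × 24 = 2400.00, centroid at (72.00, 12.00).
top flange: A = 100 × 24 = 2400.00, centroid at (72.00, 268.00).
ΣA = 10960.00 mm², ΣAX̄ = 413360.00 mm³, ΣAȲ = 1534400.00 mm³.
X̄ = 413360.00/10960.00 = 37.72 mm; Ȳ = 1534400.00/10960.00 = 140.00 mm.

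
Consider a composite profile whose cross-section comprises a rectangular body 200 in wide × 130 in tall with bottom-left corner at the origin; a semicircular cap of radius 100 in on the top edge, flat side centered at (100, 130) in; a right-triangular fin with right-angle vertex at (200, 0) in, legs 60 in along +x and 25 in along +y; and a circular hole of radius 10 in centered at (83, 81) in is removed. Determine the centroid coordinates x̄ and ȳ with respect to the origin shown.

x̄ = 102.26 in, ȳ = 103.92 in

rectangular body: A = 200 × 130 = 26000.00, centroid at (100.00, 65.00).
semicircular top: A = ½π·100² = 15707.96, centroid at (100.00, 172.44).
triangular fin: A = ½·60·25 = 750.00, centroid at (220.00, 8.33).
hole: A = −π·10² = -314.16, centroid at (83.00, 81.00).
ΣA = 42143.80 in², ΣAx̄ = 4309721.11 in³, ΣAȳ = 4379504.99 in³.
x̄ = 4309721.11/42143.80 = 102.26 in; ȳ = 4379504.99/42143.80 = 103.92 in.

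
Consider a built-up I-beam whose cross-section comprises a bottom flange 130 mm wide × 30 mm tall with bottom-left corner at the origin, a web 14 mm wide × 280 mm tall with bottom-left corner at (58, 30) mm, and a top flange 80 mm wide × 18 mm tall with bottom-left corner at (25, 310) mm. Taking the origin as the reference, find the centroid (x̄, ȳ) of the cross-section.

x̄ = 65.00 mm, ȳ = 127.89 mm

bottom flange: A = 130 × 30 = 3900.00, centroid at (65.00, 15.00).
web: A = 14 × 280 = 3920.00, centroid at (65.00, 170.00).
top flange: A = 80 × 18 = 1440.00, centroid at (65.00, 319.00).
ΣA = 9260.00 mm², ΣAx̄ = 601900.00 mm³, ΣAȳ = 1184260.00 mm³.
x̄ = 601900.00/9260.00 = 65.00 mm; ȳ = 1184260.00/9260.00 = 127.89 mm.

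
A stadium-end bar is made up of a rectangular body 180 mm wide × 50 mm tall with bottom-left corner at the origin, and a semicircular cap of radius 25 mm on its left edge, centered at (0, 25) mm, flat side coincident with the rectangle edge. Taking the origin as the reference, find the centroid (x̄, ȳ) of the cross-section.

Part | A | x̄ᵢ | ȳᵢ | A·x̄ᵢ | A·ȳᵢ
rectangular body | 9000.00 | 90.00 | 25.00 | 810000.00 | 225000.00
semicircular end | 981.75 | -10.61 | 25.00 | -10416.67 | 24543.69
Σ | 9981.75 |  |  | 799583.33 | 249543.69
x̄ = 799583.33 / 9981.75 = 80.10 mm
ȳ = 249543.69 / 9981.75 = 25.00 mm

x̄ = 80.10 mm, ȳ = 25.00 mm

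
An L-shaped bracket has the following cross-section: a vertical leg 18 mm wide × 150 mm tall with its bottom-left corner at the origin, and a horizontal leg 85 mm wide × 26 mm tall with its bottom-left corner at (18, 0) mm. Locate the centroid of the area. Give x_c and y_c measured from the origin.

x_c = 32.18 mm, y_c = 47.09 mm

vertical leg: A = 18 × 150 = 2700.00, centroid at (9.00, 75.00).
horizontal leg: A = 85 × 26 = 2210.00, centroid at (60.50, 13.00).
ΣA = 4910.00 mm², ΣAx_c = 158005.00 mm³, ΣAy_c = 231230.00 mm³.
x_c = 158005.00/4910.00 = 32.18 mm; y_c = 231230.00/4910.00 = 47.09 mm.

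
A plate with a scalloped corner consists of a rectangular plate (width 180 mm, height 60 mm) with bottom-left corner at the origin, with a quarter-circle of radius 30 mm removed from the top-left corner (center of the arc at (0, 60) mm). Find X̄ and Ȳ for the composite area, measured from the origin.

X̄ = 95.41 mm, Ȳ = 28.79 mm

plate: A = 180 × 60 = 10800.00, centroid at (90.00, 30.00).
removed quarter-circle: A = −¼π·30² = -706.86, centroid at (12.73, 47.27).
ΣA = 10093.14 mm²
ΣAX̄ = (10800.00)(90.00) + (-706.86)(12.73) = 963000.00 mm³
ΣAȲ = (10800.00)(30.00) + (-706.86)(47.27) = 290588.50 mm³
X̄ = 963000.00 / 10093.14 = 95.41 mm
Ȳ = 290588.50 / 10093.14 = 28.79 mm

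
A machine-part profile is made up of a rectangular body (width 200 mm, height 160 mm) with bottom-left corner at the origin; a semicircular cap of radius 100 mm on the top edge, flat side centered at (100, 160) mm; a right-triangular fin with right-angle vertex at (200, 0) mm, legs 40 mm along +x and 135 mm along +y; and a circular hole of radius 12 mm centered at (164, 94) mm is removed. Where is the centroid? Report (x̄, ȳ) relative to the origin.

rectangular body: A = 200 × 160 = 32000.00, centroid at (100.00, 80.00).
semicircular top: A = ½π·100² = 15707.96, centroid at (100.00, 202.44).
triangular fin: A = ½·40·135 = 2700.00, centroid at (213.33, 45.00).
hole: A = −π·12² = -452.39, centroid at (164.00, 94.00).
ΣA = 49955.57 mm², ΣAx̄ = 5272604.47 mm³, ΣAȳ = 5818916.19 mm³.
x̄ = 5272604.47/49955.57 = 105.55 mm; ȳ = 5818916.19/49955.57 = 116.48 mm.

x̄ = 105.55 mm, ȳ = 116.48 mm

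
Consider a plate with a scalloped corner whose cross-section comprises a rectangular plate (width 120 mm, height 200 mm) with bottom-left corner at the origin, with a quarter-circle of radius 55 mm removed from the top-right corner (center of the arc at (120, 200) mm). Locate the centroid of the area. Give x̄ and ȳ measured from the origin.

Part | A | x̄ᵢ | ȳᵢ | A·x̄ᵢ | A·ȳᵢ
plate | 24000.00 | 60.00 | 100.00 | 1440000.00 | 2400000.00
removed quarter-circle | -2375.83 | 96.66 | 176.66 | -229641.20 | -419707.56
Σ | 21624.17 |  |  | 1210358.80 | 1980292.44
x̄ = 1210358.80 / 21624.17 = 55.97 mm
ȳ = 1980292.44 / 21624.17 = 91.58 mm

x̄ = 55.97 mm, ȳ = 91.58 mm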